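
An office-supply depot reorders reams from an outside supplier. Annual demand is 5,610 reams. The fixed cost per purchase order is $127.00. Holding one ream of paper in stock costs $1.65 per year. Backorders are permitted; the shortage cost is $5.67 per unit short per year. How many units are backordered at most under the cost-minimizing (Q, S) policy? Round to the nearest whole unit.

With planned backorders, Q* = √(2DS/H) · √((H+B)/B).
√(2DS/H) = √(2 × 5,610 × 127 / 1.65) = 929.301.
√((H+B)/B) = √((1.65+5.67)/5.67) = 1.1362.
Q* ≈ 1055.894.
S* = Q* · H/(H+B) = 1055.894 × 1.65/7.32 ≈ 238.009.

S* ≈ 238 reams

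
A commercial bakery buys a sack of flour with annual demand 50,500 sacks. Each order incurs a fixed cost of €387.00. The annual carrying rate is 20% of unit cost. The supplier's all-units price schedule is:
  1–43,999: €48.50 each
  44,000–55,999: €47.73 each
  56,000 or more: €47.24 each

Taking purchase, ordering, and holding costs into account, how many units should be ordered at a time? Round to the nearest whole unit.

Holding cost per unit per year at price C is H = 0.20·C.
For each price level, check whether its EOQ is feasible; otherwise the best quantity at that price is the breakpoint.
EOQ at €48.50 = 2007.4 (feasible in tier 1): TC = 50,500×€48.50 + (50,500/2007.4)×387 + (2007.4/2)×0.20×€48.50 = €2,468,721.62.
EOQ at €47.73 = 2023.5 < 44000, so use break Q=44000: TC = 50,500×€47.73 + (50,500/44000.0)×387 + (44000.0/2)×0.20×€47.73 = €2,620,821.17.
EOQ at €47.24 = 2034.0 < 56000, so use break Q=56000: TC = 50,500×€47.24 + (50,500/56000.0)×387 + (56000.0/2)×0.20×€47.24 = €2,650,512.99.
Lowest total cost is €2,468,721.62 at Q = 2007.4.

Q* ≈ 2,007 sacks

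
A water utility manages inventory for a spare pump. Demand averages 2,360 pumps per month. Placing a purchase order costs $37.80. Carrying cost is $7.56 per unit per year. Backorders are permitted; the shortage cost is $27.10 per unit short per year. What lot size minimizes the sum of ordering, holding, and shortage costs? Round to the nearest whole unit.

Annual demand D = 2,360 × 12 = 28,320.
With planned backorders, Q* = √(2DS/H) · √((H+B)/B).
√(2DS/H) = √(2 × 28,320 × 37.8 / 7.56) = 532.165.
√((H+B)/B) = √((7.56+27.1)/27.1) = 1.1309.
Q* ≈ 601.833.

Q* ≈ 602 pumps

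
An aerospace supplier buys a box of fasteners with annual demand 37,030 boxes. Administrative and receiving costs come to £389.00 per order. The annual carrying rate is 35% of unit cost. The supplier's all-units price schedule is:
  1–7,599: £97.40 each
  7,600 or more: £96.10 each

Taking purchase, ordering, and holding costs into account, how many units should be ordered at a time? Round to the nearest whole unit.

Q* ≈ 919 boxes

Holding cost per unit per year at price C is H = 0.35·C.
For each price level, check whether its EOQ is feasible; otherwise the best quantity at that price is the breakpoint.
EOQ at £97.40 = 919.3 (feasible in tier 1): TC = 37,030×£97.40 + (37,030/919.3)×389 + (919.3/2)×0.35×£97.40 = £3,638,060.64.
EOQ at £96.10 = 925.5 < 7600, so use break Q=7600: TC = 37,030×£96.10 + (37,030/7600.0)×389 + (7600.0/2)×0.35×£96.10 = £3,688,291.35.
Lowest total cost is £3,638,060.64 at Q = 919.3.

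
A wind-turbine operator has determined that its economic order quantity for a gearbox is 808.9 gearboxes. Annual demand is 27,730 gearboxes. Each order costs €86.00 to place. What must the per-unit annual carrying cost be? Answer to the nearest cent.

Squaring Q* = √(2DS/H) gives Q*² = 2DS/H.
From Q* = √(2DS/H): H = 2DS / Q*² = 2 × 27,730 × 86 / 808.9² = 7.2893.

H ≈ €7.29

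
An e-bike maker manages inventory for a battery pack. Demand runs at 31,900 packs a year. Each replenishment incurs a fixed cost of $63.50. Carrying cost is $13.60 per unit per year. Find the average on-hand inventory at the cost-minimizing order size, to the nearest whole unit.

Q* = √(2DS/H) = √(2 × 31,900 × 63.5 / 13.6) ≈ 545.79.
Average inventory = Q*/2 ≈ 545.79 / 2 = 272.896.

Average inventory ≈ 273 packs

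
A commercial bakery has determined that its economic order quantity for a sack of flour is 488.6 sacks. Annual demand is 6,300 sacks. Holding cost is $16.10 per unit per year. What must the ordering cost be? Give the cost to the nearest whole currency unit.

Invert the EOQ relation Q*² = 2DS/H.
From Q* = √(2DS/H): S = Q*²H / (2D) = 488.6² × 16.1 / (2 × 6,300) = 305.0438.

S ≈ $305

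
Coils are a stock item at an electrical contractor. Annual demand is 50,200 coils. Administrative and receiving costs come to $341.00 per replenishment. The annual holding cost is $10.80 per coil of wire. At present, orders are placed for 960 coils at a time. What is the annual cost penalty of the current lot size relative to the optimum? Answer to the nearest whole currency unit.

EOQ = √(2DS/H) = √(2 × 50,200 × 341 / 10.8) ≈ 1780.46.
Cost at Q* = (D/Q*)S + (Q*/2)H = √(2DSH) ≈ $19,228.97.
Cost at Q = 960: (50,200/960)×341 + (960/2)×10.8 = $17,831.46 + $5,184.00 = $23,015.46.
Excess = $23,015.46 − $19,228.97 = $3,786.49.

Extra cost ≈ $3,786 per year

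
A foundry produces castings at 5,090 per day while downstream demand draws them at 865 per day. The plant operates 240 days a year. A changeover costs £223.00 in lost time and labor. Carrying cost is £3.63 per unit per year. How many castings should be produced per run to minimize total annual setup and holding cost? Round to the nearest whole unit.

Annual demand D = 865 × 240 = 207,600.
Production build-up factor (1 − d/p) = 1 − 865/5,090 = 0.8301.
Q* = √(2DS / (H(1 − d/p))) = √(2 × 207,600 × 223 / (3.63 × 0.8301)).
= √(92,589,600 / 3.0131) ≈ 5543.363.

Q* ≈ 5,543 castings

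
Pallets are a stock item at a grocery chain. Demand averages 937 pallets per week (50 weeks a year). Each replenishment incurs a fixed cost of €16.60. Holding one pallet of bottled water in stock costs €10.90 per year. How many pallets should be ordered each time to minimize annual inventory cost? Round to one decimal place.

Annual demand D = 937 × 50 = 46,850.
EOQ = √(2DS / H) = √(2 × 46,850 × 16.6 / 10.9).
= √(1,555,420 / 10.9) = √142,699.0826 ≈ 377.755.

Q* ≈ 377.8 pallets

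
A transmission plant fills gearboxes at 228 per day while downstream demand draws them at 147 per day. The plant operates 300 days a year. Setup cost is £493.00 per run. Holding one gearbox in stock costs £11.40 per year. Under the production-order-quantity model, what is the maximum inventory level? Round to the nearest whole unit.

Annual demand D = 147 × 300 = 44,100.
Production build-up factor (1 − d/p) = 1 − 147/228 = 0.3553.
Q* = √(2DS / (H(1 − d/p))) = √(2 × 44,100 × 493 / (11.4 × 0.3553)).
= √(43,482,600 / 4.05) ≈ 3276.651.
Maximum inventory = Q*(1 − d/p) = 3276.651 × 0.3553 ≈ 1164.074.

I_max ≈ 1,164 gearboxes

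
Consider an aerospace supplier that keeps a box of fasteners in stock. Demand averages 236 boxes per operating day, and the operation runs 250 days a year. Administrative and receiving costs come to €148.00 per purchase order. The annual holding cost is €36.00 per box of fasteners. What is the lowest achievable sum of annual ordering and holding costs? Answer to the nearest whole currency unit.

TC* ≈ €25,074

Annual demand D = 236 × 250 = 59,000.
Q* = √(2DS/H) = √(2 × 59,000 × 148 / 36) ≈ 696.50.
At the optimum the two cost components are equal, so total cost = 2·(Q*/2)H = Q*·H.
Minimum total = √(2DSH) = √(2 × 59,000 × 148 × 36) ≈ 25073.971.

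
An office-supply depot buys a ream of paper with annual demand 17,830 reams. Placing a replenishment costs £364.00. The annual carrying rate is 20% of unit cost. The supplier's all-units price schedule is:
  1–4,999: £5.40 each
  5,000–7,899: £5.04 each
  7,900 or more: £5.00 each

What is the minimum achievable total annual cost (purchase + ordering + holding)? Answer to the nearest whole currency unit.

TC* ≈ £93,681

Holding cost per unit per year at price C is H = 0.20·C.
For each price level, check whether its EOQ is feasible; otherwise the best quantity at that price is the breakpoint.
EOQ at £5.40 = 3466.8 (feasible in tier 1): TC = 17,830×£5.40 + (17,830/3466.8)×364 + (3466.8/2)×0.20×£5.40 = £100,026.15.
EOQ at £5.04 = 3588.5 < 5000, so use break Q=5000: TC = 17,830×£5.04 + (17,830/5000.0)×364 + (5000.0/2)×0.20×£5.04 = £93,681.22.
EOQ at £5.00 = 3602.8 < 7900, so use break Q=7900: TC = 17,830×£5.00 + (17,830/7900.0)×364 + (7900.0/2)×0.20×£5.00 = £93,921.53.
Lowest total cost among the candidates is at Q = 5000.0.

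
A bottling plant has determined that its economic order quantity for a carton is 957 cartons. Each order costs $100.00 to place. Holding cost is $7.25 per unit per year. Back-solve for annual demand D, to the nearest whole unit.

Squaring Q* = √(2DS/H) gives Q*² = 2DS/H.
From Q* = √(2DS/H): D = Q*²H / (2S) = 957² × 7.25 / (2 × 100) = 33199.526.

D ≈ 33,200 cartons per year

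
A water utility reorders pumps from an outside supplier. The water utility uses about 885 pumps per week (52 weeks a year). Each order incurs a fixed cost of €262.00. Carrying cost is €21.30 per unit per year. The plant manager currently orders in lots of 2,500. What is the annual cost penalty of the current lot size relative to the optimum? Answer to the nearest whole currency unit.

Annual demand D = 885 × 52 = 46,020.
EOQ = √(2DS/H) = √(2 × 46,020 × 262 / 21.3) ≈ 1064.02.
Cost at Q* = (D/Q*)S + (Q*/2)H = √(2DSH) ≈ €22,663.59.
Cost at Q = 2,500: (46,020/2,500)×262 + (2,500/2)×21.3 = €4,822.90 + €26,625.00 = €31,447.90.
Excess = €31,447.90 − €22,663.59 = €8,784.30.

Extra cost ≈ €8,784 per year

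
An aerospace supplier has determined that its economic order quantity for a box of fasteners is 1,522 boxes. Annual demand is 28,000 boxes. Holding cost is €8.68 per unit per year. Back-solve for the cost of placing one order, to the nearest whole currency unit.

S ≈ €359

Invert the EOQ relation Q*² = 2DS/H.
From Q* = √(2DS/H): S = Q*²H / (2D) = 1,522² × 8.68 / (2 × 28,000) = 359.0550.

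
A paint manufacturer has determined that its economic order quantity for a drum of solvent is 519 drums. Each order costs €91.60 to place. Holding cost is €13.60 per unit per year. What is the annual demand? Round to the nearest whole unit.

Invert the EOQ relation Q*² = 2DS/H.
From Q* = √(2DS/H): D = Q*²H / (2S) = 519² × 13.6 / (2 × 91.6) = 19996.231.

D ≈ 19,996 drums per year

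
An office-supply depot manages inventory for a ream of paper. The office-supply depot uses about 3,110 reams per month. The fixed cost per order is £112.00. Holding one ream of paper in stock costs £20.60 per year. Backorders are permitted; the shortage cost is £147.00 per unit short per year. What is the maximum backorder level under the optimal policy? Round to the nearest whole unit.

S* ≈ 84 reams

Annual demand D = 3,110 × 12 = 37,320.
With planned backorders, Q* = √(2DS/H) · √((H+B)/B).
√(2DS/H) = √(2 × 37,320 × 112 / 20.6) = 637.032.
√((H+B)/B) = √((20.6+147)/147) = 1.0678.
Q* ≈ 680.205.
S* = Q* · H/(H+B) = 680.205 × 20.6/167.6 ≈ 83.605.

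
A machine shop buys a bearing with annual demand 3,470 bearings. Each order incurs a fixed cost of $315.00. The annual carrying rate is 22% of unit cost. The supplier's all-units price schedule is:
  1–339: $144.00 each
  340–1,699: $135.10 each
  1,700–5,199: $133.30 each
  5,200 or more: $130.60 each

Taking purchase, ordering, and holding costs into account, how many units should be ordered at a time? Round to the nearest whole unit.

Holding cost per unit per year at price C is H = 0.22·C.
Candidates are each tier's EOQ (if it falls in that tier) and each price-break quantity.
EOQ at $144.00 = 262.7 (feasible in tier 1): TC = 3,470×$144.00 + (3,470/262.7)×315 + (262.7/2)×0.22×$144.00 = $508,002.00.
EOQ at $135.10 = 271.2 < 340, so use break Q=340: TC = 3,470×$135.10 + (3,470/340.0)×315 + (340.0/2)×0.22×$135.10 = $477,064.59.
EOQ at $133.30 = 273.0 < 1700, so use break Q=1700: TC = 3,470×$133.30 + (3,470/1700.0)×315 + (1700.0/2)×0.22×$133.30 = $488,121.07.
EOQ at $130.60 = 275.8 < 5200, so use break Q=5200: TC = 3,470×$130.60 + (3,470/5200.0)×315 + (5200.0/2)×0.22×$130.60 = $528,095.40.
Lowest total cost is $477,064.59 at Q = 340.0.

Q* ≈ 340 bearings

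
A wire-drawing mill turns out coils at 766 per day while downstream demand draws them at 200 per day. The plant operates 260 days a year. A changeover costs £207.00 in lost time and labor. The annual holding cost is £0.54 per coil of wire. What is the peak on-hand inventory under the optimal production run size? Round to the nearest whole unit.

Annual demand D = 200 × 260 = 52,000.
Production build-up factor (1 − d/p) = 1 − 200/766 = 0.7389.
Q* = √(2DS / (H(1 − d/p))) = √(2 × 52,000 × 207 / (0.54 × 0.7389)).
= √(21,528,000 / 0.399) ≈ 7345.327.
Maximum inventory = Q*(1 − d/p) = 7345.327 × 0.7389 ≈ 5427.487.

I_max ≈ 5,427 coils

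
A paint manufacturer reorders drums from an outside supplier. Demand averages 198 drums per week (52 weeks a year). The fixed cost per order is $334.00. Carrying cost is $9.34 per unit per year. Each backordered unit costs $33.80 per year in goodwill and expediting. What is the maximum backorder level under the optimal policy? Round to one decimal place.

S* ≈ 209.9 drums

Annual demand D = 198 × 52 = 10,296.
With planned backorders, Q* = √(2DS/H) · √((H+B)/B).
√(2DS/H) = √(2 × 10,296 × 334 / 9.34) = 858.122.
√((H+B)/B) = √((9.34+33.8)/33.8) = 1.1297.
Q* ≈ 969.462.
S* = Q* · H/(H+B) = 969.462 × 9.34/43.14 ≈ 209.893.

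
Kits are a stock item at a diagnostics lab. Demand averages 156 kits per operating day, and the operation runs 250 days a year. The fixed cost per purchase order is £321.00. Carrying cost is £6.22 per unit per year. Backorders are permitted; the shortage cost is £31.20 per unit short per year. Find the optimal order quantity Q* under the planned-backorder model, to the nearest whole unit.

Annual demand D = 156 × 250 = 39,000.
With planned backorders, Q* = √(2DS/H) · √((H+B)/B).
√(2DS/H) = √(2 × 39,000 × 321 / 6.22) = 2006.340.
√((H+B)/B) = √((6.22+31.2)/31.2) = 1.0952.
Q* ≈ 2197.249.

Q* ≈ 2,197 kits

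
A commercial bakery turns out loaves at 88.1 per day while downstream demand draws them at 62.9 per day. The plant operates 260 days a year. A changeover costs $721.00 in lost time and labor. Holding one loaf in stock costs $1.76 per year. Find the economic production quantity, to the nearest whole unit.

Q* ≈ 6,844 loaves

Annual demand D = 62.9 × 260 = 16,354.
Production build-up factor (1 − d/p) = 1 − 62.9/88.1 = 0.2860.
Q* = √(2DS / (H(1 − d/p))) = √(2 × 16,354 × 721 / (1.76 × 0.2860)).
= √(23,582,468 / 0.5034) ≈ 6844.252.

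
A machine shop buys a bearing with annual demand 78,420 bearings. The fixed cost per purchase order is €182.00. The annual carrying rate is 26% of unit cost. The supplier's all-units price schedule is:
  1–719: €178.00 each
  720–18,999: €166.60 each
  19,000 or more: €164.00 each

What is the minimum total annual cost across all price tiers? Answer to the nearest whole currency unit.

Holding cost per unit per year at price C is H = 0.26·C.
For each price level, check whether its EOQ is feasible; otherwise the best quantity at that price is the breakpoint.
Tier 1 (€178.00): EOQ = 785.4 exceeds tier's upper bound 719, so this tier is dominated.
EOQ at €166.60 = 811.8 (feasible in tier 2): TC = 78,420×€166.60 + (78,420/811.8)×182 + (811.8/2)×0.26×€166.60 = €13,099,935.19.
EOQ at €164.00 = 818.2 < 19000, so use break Q=19000: TC = 78,420×€164.00 + (78,420/19000.0)×182 + (19000.0/2)×0.26×€164.00 = €13,266,711.18.
Lowest total cost among the candidates is at Q = 811.8.

TC* ≈ €13,099,935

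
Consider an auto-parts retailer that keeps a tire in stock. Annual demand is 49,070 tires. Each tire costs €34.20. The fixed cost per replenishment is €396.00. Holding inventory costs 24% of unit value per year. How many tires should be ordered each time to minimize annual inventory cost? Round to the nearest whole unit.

Q* ≈ 2,176 tires

Holding cost H = 0.24 × €34.20 = €8.2080 per unit per year.
EOQ = √(2DS / H) = √(2 × 49,070 × 396 / 8.208).
= √(38,863,440 / 8.208) = √4,734,824.5614 ≈ 2175.965.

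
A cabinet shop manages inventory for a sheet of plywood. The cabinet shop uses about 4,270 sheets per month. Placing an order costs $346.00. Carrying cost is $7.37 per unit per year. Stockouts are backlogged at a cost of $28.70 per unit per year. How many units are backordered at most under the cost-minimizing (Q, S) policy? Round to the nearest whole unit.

S* ≈ 502 sheets

Annual demand D = 4,270 × 12 = 51,240.
With planned backorders, Q* = √(2DS/H) · √((H+B)/B).
√(2DS/H) = √(2 × 51,240 × 346 / 7.37) = 2193.430.
√((H+B)/B) = √((7.37+28.7)/28.7) = 1.1211.
Q* ≈ 2458.986.
S* = Q* · H/(H+B) = 2458.986 × 7.37/36.07 ≈ 502.432.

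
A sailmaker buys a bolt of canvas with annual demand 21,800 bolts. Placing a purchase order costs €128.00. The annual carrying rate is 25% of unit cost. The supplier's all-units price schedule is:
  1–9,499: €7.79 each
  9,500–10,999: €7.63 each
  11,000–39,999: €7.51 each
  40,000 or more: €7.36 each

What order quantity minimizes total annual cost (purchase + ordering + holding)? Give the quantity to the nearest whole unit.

Holding cost per unit per year at price C is H = 0.25·C.
Candidates are each tier's EOQ (if it falls in that tier) and each price-break quantity.
EOQ at €7.79 = 1692.8 (feasible in tier 1): TC = 21,800×€7.79 + (21,800/1692.8)×128 + (1692.8/2)×0.25×€7.79 = €173,118.76.
EOQ at €7.63 = 1710.5 < 9500, so use break Q=9500: TC = 21,800×€7.63 + (21,800/9500.0)×128 + (9500.0/2)×0.25×€7.63 = €175,688.35.
EOQ at €7.51 = 1724.1 < 11000, so use break Q=11000: TC = 21,800×€7.51 + (21,800/11000.0)×128 + (11000.0/2)×0.25×€7.51 = €174,297.92.
EOQ at €7.36 = 1741.6 < 40000, so use break Q=40000: TC = 21,800×€7.36 + (21,800/40000.0)×128 + (40000.0/2)×0.25×€7.36 = €197,317.76.
Lowest total cost is €173,118.76 at Q = 1692.8.

Q* ≈ 1,693 bolts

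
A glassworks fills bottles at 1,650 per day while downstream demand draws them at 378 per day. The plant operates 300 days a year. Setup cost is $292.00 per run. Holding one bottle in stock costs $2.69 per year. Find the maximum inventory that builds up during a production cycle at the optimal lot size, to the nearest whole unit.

Annual demand D = 378 × 300 = 113,400.
Production build-up factor (1 − d/p) = 1 − 378/1,650 = 0.7709.
Q* = √(2DS / (H(1 − d/p))) = √(2 × 113,400 × 292 / (2.69 × 0.7709)).
= √(66,225,600 / 2.0737) ≈ 5651.129.
Maximum inventory = Q*(1 − d/p) = 5651.129 × 0.7709 ≈ 4356.507.

I_max ≈ 4,357 bottles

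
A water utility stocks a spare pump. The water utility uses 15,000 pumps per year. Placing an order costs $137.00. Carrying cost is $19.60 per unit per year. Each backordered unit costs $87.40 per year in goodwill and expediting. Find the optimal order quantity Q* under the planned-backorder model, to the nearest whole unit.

Q* ≈ 507 pumps

With planned backorders, Q* = √(2DS/H) · √((H+B)/B).
√(2DS/H) = √(2 × 15,000 × 137 / 19.6) = 457.923.
√((H+B)/B) = √((19.6+87.4)/87.4) = 1.1065.
Q* ≈ 506.675.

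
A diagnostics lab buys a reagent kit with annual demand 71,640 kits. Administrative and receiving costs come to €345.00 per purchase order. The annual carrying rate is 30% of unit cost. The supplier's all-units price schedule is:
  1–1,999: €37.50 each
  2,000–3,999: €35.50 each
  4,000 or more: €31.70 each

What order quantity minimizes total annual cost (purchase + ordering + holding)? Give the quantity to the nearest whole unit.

Holding cost per unit per year at price C is H = 0.30·C.
For each price level, check whether its EOQ is feasible; otherwise the best quantity at that price is the breakpoint.
Tier 1 (€37.50): EOQ = 2096.2 exceeds tier's upper bound 1999, so this tier is dominated.
EOQ at €35.50 = 2154.4 (feasible in tier 2): TC = 71,640×€35.50 + (71,640/2154.4)×345 + (2154.4/2)×0.30×€35.50 = €2,566,164.42.
EOQ at €31.70 = 2279.9 < 4000, so use break Q=4000: TC = 71,640×€31.70 + (71,640/4000.0)×345 + (4000.0/2)×0.30×€31.70 = €2,296,186.95.
Lowest total cost is €2,296,186.95 at Q = 4000.0.

Q* ≈ 4,000 kits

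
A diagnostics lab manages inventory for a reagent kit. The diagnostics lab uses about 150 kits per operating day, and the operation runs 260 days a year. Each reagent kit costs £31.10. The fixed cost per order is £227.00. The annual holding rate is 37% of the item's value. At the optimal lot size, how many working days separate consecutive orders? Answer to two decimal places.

T ≈ 8.27 days

Annual demand D = 150 × 260 = 39,000.
Holding cost H = 0.37 × £31.10 = £11.5070 per unit per year.
Q* = √(2DS/H) = √(2 × 39,000 × 227 / 11.507) ≈ 1240.45.
Cycle time = Q*/D × 260 = 1240.45 / 39,000 × 260 ≈ 8.270 days.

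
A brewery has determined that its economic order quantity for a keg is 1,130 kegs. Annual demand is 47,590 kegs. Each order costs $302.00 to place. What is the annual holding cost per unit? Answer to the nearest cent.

H ≈ $22.51

Invert the EOQ relation Q*² = 2DS/H.
From Q* = √(2DS/H): H = 2DS / Q*² = 2 × 47,590 × 302 / 1,130² = 22.5111.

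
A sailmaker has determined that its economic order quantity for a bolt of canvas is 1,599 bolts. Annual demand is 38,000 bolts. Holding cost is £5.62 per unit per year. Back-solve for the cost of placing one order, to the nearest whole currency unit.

Invert the EOQ relation Q*² = 2DS/H.
From Q* = √(2DS/H): S = Q*²H / (2D) = 1,599² × 5.62 / (2 × 38,000) = 189.0687.

S ≈ £189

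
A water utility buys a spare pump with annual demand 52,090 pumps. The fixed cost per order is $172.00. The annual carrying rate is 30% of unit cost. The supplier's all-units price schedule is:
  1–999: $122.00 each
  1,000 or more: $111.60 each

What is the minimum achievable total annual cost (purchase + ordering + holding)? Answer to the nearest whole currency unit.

Holding cost per unit per year at price C is H = 0.30·C.
Candidates are each tier's EOQ (if it falls in that tier) and each price-break quantity.
EOQ at $122.00 = 699.7 (feasible in tier 1): TC = 52,090×$122.00 + (52,090/699.7)×172 + (699.7/2)×0.30×$122.00 = $6,380,589.25.
EOQ at $111.60 = 731.6 < 1000, so use break Q=1000: TC = 52,090×$111.60 + (52,090/1000.0)×172 + (1000.0/2)×0.30×$111.60 = $5,838,943.48.
Lowest total cost among the candidates is at Q = 1000.0.

TC* ≈ $5,838,943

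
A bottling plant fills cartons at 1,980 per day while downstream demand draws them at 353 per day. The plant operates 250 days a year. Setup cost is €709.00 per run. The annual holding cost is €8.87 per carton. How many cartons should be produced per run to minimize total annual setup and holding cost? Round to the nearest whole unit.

Q* ≈ 4,144 cartons

Annual demand D = 353 × 250 = 88,250.
Production build-up factor (1 − d/p) = 1 − 353/1,980 = 0.8217.
Q* = √(2DS / (H(1 − d/p))) = √(2 × 88,250 × 709 / (8.87 × 0.8217)).
= √(125,138,500 / 7.2886) ≈ 4143.549.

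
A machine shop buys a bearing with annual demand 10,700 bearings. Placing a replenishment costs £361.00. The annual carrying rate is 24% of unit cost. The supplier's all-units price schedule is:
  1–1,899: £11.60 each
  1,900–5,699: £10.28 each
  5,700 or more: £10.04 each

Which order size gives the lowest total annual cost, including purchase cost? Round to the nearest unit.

Q* ≈ 1,900 bearings

Holding cost per unit per year at price C is H = 0.24·C.
Evaluate total cost at each tier's feasible EOQ or, if the EOQ is below the tier, at the tier's minimum quantity.
EOQ at £11.60 = 1665.8 (feasible in tier 1): TC = 10,700×£11.60 + (10,700/1665.8)×361 + (1665.8/2)×0.24×£11.60 = £128,757.62.
EOQ at £10.28 = 1769.5 < 1900, so use break Q=1900: TC = 10,700×£10.28 + (10,700/1900.0)×361 + (1900.0/2)×0.24×£10.28 = £114,372.84.
EOQ at £10.04 = 1790.6 < 5700, so use break Q=5700: TC = 10,700×£10.04 + (10,700/5700.0)×361 + (5700.0/2)×0.24×£10.04 = £114,973.03.
Lowest total cost is £114,372.84 at Q = 1900.0.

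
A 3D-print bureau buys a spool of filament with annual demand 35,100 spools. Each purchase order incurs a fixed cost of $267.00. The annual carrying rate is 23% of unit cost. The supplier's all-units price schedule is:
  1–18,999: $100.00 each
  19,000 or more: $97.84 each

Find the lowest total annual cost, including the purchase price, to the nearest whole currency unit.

TC* ≈ $3,530,763

Holding cost per unit per year at price C is H = 0.23·C.
For each price level, check whether its EOQ is feasible; otherwise the best quantity at that price is the breakpoint.
EOQ at $100.00 = 902.7 (feasible in tier 1): TC = 35,100×$100.00 + (35,100/902.7)×267 + (902.7/2)×0.23×$100.00 = $3,530,762.90.
EOQ at $97.84 = 912.6 < 19000, so use break Q=19000: TC = 35,100×$97.84 + (35,100/19000.0)×267 + (19000.0/2)×0.23×$97.84 = $3,648,457.65.
Lowest total cost among the candidates is at Q = 902.7.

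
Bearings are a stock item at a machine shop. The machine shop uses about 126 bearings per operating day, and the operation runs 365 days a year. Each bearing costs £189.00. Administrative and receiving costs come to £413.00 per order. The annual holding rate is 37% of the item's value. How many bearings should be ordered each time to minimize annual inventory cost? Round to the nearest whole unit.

Annual demand D = 126 × 365 = 45,990.
Holding cost H = 0.37 × £189.00 = £69.9300 per unit per year.
EOQ = √(2DS / H) = √(2 × 45,990 × 413 / 69.93).
= √(37,987,740 / 69.93) = √543,225.2252 ≈ 737.038.

Q* ≈ 737 bearings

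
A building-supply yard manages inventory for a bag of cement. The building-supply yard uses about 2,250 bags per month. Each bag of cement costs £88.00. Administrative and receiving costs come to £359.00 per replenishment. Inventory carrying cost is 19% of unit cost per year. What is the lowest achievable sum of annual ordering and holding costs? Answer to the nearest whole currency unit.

TC* ≈ £18,004

Annual demand D = 2,250 × 12 = 27,000.
Holding cost H = 0.19 × £88.00 = £16.7200 per unit per year.
EOQ = √(2DS/H) = √(2 × 27,000 × 359 / 16.72) ≈ 1076.78.
At Q*, ordering cost (D/Q*)S equals holding cost (Q*/2)H, each = √(DSH/2).
Minimum total = √(2DSH) = √(2 × 27,000 × 359 × 16.72) ≈ 18003.720.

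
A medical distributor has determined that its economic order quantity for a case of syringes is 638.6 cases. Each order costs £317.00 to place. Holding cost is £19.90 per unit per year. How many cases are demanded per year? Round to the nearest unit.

Squaring Q* = √(2DS/H) gives Q*² = 2DS/H.
From Q* = √(2DS/H): D = Q*²H / (2S) = 638.6² × 19.9 / (2 × 317) = 12800.344.

D ≈ 12,800 cases per year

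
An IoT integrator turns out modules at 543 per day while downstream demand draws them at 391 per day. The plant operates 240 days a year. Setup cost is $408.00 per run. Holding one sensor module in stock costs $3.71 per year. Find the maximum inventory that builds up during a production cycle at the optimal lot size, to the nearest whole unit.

Annual demand D = 391 × 240 = 93,840.
Production build-up factor (1 − d/p) = 1 − 391/543 = 0.2799.
Q* = √(2DS / (H(1 − d/p))) = √(2 × 93,840 × 408 / (3.71 × 0.2799)).
= √(76,573,440 / 1.0385) ≈ 8586.778.
Maximum inventory = Q*(1 − d/p) = 8586.778 × 0.2799 ≈ 2403.665.

I_max ≈ 2,404 modules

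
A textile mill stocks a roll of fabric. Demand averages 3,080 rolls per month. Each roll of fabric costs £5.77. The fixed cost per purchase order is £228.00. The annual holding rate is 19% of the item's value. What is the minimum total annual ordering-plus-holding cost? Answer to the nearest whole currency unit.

TC* ≈ £4,298

Annual demand D = 3,080 × 12 = 36,960.
Holding cost H = 0.19 × £5.77 = £1.0963 per unit per year.
Q* = √(2DS/H) = √(2 × 36,960 × 228 / 1.0963) ≈ 3920.88.
At Q*, ordering cost (D/Q*)S equals holding cost (Q*/2)H, each = √(DSH/2).
Minimum total = √(2DSH) = √(2 × 36,960 × 228 × 1.0963) ≈ 4298.462.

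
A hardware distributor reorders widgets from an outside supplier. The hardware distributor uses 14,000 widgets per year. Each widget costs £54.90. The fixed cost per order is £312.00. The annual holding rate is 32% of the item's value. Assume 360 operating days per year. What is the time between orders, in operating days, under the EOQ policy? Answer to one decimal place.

T ≈ 18.1 days

Holding cost H = 0.32 × £54.90 = £17.5680 per unit per year.
EOQ = √(2DS/H) = √(2 × 14,000 × 312 / 17.568) ≈ 705.17.
Cycle time = Q*/D × 360 = 705.17 / 14,000 × 360 ≈ 18.133 days.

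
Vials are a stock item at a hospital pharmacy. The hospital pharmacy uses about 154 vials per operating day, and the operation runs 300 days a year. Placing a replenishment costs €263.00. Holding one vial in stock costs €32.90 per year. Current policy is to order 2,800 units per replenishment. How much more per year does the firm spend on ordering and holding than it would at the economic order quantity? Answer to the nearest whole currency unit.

Annual demand D = 154 × 300 = 46,200.
EOQ = √(2DS/H) = √(2 × 46,200 × 263 / 32.9) ≈ 859.44.
Cost at Q* = (D/Q*)S + (Q*/2)H = √(2DSH) ≈ €28,275.60.
Cost at Q = 2,800: (46,200/2,800)×263 + (2,800/2)×32.9 = €4,339.50 + €46,060.00 = €50,399.50.
Excess = €50,399.50 − €28,275.60 = €22,123.90.

Extra cost ≈ €22,124 per year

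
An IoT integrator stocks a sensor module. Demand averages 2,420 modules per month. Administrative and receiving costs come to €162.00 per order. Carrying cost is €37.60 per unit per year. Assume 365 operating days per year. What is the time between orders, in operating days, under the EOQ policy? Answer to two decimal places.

T ≈ 6.29 days

Annual demand D = 2,420 × 12 = 29,040.
The optimal lot size = √(2DS/H) = √(2 × 29,040 × 162 / 37.6) ≈ 500.24.
Cycle time = Q*/D × 365 = 500.24 / 29,040 × 365 ≈ 6.287 days.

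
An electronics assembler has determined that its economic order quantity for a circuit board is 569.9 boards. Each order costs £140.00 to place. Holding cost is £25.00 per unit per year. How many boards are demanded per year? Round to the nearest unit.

Squaring Q* = √(2DS/H) gives Q*² = 2DS/H.
From Q* = √(2DS/H): D = Q*²H / (2S) = 569.9² × 25 / (2 × 140) = 28998.751.

D ≈ 28,999 boards per year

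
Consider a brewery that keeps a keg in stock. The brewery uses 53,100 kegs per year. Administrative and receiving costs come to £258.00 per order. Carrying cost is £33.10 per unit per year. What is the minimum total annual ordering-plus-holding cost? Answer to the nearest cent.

TC* ≈ £30,115.22

The optimal lot size = √(2DS/H) = √(2 × 53,100 × 258 / 33.1) ≈ 909.83.
At Q*, ordering cost (D/Q*)S equals holding cost (Q*/2)H, each = √(DSH/2).
Minimum total = √(2DSH) = √(2 × 53,100 × 258 × 33.1) ≈ 30115.225.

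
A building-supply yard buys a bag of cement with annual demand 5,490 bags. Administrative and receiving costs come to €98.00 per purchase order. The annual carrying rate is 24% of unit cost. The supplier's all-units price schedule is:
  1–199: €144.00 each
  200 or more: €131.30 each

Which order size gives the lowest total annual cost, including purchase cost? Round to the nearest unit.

Q* ≈ 200 bags

Holding cost per unit per year at price C is H = 0.24·C.
Evaluate total cost at each tier's feasible EOQ or, if the EOQ is below the tier, at the tier's minimum quantity.
EOQ at €144.00 = 176.5 (feasible in tier 1): TC = 5,490×€144.00 + (5,490/176.5)×98 + (176.5/2)×0.24×€144.00 = €796,658.19.
EOQ at €131.30 = 184.8 < 200, so use break Q=200: TC = 5,490×€131.30 + (5,490/200.0)×98 + (200.0/2)×0.24×€131.30 = €726,678.30.
Lowest total cost is €726,678.30 at Q = 200.0.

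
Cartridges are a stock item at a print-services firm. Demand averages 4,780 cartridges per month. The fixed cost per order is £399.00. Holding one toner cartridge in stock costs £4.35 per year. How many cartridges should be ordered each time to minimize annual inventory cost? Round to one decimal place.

Q* ≈ 3,243.9 cartridges

Annual demand D = 4,780 × 12 = 57,360.
EOQ = √(2DS / H) = √(2 × 57,360 × 399 / 4.35).
= √(45,773,280 / 4.35) = √10,522,593.1034 ≈ 3243.855.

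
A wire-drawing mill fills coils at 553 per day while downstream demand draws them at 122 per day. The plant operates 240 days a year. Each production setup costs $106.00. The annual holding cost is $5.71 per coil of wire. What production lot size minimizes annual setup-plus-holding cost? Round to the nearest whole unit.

Annual demand D = 122 × 240 = 29,280.
Production build-up factor (1 − d/p) = 1 − 122/553 = 0.7794.
Q* = √(2DS / (H(1 − d/p))) = √(2 × 29,280 × 106 / (5.71 × 0.7794)).
= √(6,207,360 / 4.4503) ≈ 1181.026.

Q* ≈ 1,181 coils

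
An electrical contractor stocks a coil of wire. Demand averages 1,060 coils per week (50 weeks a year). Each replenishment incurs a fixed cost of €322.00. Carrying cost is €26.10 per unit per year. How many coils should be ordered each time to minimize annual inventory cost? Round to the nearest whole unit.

Q* ≈ 1,144 coils

Annual demand D = 1,060 × 50 = 53,000.
EOQ = √(2DS / H) = √(2 × 53,000 × 322 / 26.1).
= √(34,132,000 / 26.1) = √1,307,739.4636 ≈ 1143.564.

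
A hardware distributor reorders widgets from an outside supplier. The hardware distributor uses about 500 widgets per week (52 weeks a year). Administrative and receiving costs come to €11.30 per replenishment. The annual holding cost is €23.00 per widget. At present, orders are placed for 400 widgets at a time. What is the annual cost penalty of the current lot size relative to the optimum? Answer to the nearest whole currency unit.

Extra cost ≈ €1,658 per year

Annual demand D = 500 × 52 = 26,000.
EOQ = √(2DS/H) = √(2 × 26,000 × 11.3 / 23) ≈ 159.84.
Cost at Q* = (D/Q*)S + (Q*/2)H = √(2DSH) ≈ €3,676.25.
Cost at Q = 400: (26,000/400)×11.3 + (400/2)×23 = €734.50 + €4,600.00 = €5,334.50.
Excess = €5,334.50 − €3,676.25 = €1,658.25.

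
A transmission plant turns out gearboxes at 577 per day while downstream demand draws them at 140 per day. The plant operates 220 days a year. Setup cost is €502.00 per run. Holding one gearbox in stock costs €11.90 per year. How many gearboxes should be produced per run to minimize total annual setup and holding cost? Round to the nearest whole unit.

Q* ≈ 1,852 gearboxes

Annual demand D = 140 × 220 = 30,800.
Production build-up factor (1 − d/p) = 1 − 140/577 = 0.7574.
Q* = √(2DS / (H(1 − d/p))) = √(2 × 30,800 × 502 / (11.9 × 0.7574)).
= √(30,923,200 / 9.0127) ≈ 1852.320.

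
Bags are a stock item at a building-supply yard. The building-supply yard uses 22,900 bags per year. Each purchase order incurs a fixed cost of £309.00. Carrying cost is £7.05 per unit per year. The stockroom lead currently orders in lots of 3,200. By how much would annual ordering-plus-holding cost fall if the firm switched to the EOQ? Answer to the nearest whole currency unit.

EOQ = √(2DS/H) = √(2 × 22,900 × 309 / 7.05) ≈ 1416.83.
Cost at Q* = (D/Q*)S + (Q*/2)H = √(2DSH) ≈ £9,988.64.
Cost at Q = 3,200: (22,900/3,200)×309 + (3,200/2)×7.05 = £2,211.28 + £11,280.00 = £13,491.28.
Excess = £13,491.28 − £9,988.64 = £3,502.64.

Extra cost ≈ £3,503 per year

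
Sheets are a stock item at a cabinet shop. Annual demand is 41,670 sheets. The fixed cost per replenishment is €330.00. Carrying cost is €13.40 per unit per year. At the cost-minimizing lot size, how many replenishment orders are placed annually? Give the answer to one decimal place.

N ≈ 29.1 orders per year

The optimal lot size = √(2DS/H) = √(2 × 41,670 × 330 / 13.4) ≈ 1432.62.
Orders per year = D / Q* = 41,670 / 1432.62 ≈ 29.087.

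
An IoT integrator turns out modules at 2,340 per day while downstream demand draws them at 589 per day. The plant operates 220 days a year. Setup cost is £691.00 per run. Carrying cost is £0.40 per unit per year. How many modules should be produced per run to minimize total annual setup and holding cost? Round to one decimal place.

Q* ≈ 24,460.1 modules

Annual demand D = 589 × 220 = 129,580.
Production build-up factor (1 − d/p) = 1 − 589/2,340 = 0.7483.
Q* = √(2DS / (H(1 − d/p))) = √(2 × 129,580 × 691 / (0.4 × 0.7483)).
= √(179,079,560 / 0.2993) ≈ 24460.080.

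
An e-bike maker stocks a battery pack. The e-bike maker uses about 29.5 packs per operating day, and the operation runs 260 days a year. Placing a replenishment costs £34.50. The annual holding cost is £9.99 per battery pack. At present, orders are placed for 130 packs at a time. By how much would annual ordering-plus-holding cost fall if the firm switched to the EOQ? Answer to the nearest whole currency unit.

Extra cost ≈ £386 per year

Annual demand D = 29.5 × 260 = 7,670.
EOQ = √(2DS/H) = √(2 × 7,670 × 34.5 / 9.99) ≈ 230.17.
Cost at Q* = (D/Q*)S + (Q*/2)H = √(2DSH) ≈ £2,299.35.
Cost at Q = 130: (7,670/130)×34.5 + (130/2)×9.99 = £2,035.50 + £649.35 = £2,684.85.
Excess = £2,684.85 − £2,299.35 = £385.50.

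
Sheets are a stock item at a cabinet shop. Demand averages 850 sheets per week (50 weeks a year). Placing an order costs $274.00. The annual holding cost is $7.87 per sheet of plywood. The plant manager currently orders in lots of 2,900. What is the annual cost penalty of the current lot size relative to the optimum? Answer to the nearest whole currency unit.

Annual demand D = 850 × 50 = 42,500.
EOQ = √(2DS/H) = √(2 × 42,500 × 274 / 7.87) ≈ 1720.27.
Cost at Q* = (D/Q*)S + (Q*/2)H = √(2DSH) ≈ $13,538.55.
Cost at Q = 2,900: (42,500/2,900)×274 + (2,900/2)×7.87 = $4,015.52 + $11,411.50 = $15,427.02.
Excess = $15,427.02 − $13,538.55 = $1,888.47.

Extra cost ≈ $1,888 per year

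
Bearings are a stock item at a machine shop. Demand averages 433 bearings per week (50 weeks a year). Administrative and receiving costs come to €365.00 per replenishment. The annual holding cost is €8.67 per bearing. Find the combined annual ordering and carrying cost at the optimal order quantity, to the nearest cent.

TC* ≈ €11,705.77

Annual demand D = 433 × 50 = 21,650.
EOQ = √(2DS/H) = √(2 × 21,650 × 365 / 8.67) ≈ 1350.15.
At Q*, ordering cost (D/Q*)S equals holding cost (Q*/2)H, each = √(DSH/2).
Minimum total = √(2DSH) = √(2 × 21,650 × 365 × 8.67) ≈ 11705.768.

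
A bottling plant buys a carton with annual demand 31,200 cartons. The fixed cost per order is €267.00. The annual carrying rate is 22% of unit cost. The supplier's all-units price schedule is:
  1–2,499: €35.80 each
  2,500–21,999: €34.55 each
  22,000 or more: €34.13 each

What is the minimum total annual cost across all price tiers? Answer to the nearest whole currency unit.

Holding cost per unit per year at price C is H = 0.22·C.
Candidates are each tier's EOQ (if it falls in that tier) and each price-break quantity.
EOQ at €35.80 = 1454.4 (feasible in tier 1): TC = 31,200×€35.80 + (31,200/1454.4)×267 + (1454.4/2)×0.22×€35.80 = €1,128,415.15.
EOQ at €34.55 = 1480.5 < 2500, so use break Q=2500: TC = 31,200×€34.55 + (31,200/2500.0)×267 + (2500.0/2)×0.22×€34.55 = €1,090,793.41.
EOQ at €34.13 = 1489.6 < 22000, so use break Q=22000: TC = 31,200×€34.13 + (31,200/22000.0)×267 + (22000.0/2)×0.22×€34.13 = €1,147,829.25.
Lowest total cost among the candidates is at Q = 2500.0.

TC* ≈ €1,090,793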